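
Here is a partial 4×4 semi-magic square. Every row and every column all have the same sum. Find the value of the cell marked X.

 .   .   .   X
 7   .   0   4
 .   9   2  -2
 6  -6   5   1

Row 4 is complete and sums to 6; that is the magic constant.
Row 2: 7 + 0 + 4 + ? = 6, so (2,2) = -5.
From row 3, 6 − (9 + 2 + (-2)) gives (3,1) = -3.
Column 1: 7 + (-3) + 6 + ? = 6, so (1,1) = -4.
The remaining cell in column 2 is (1,2) = 6 − (-2) = 8.
The remaining cell in column 3 is (1,3) = 6 − 7 = -1.
Column 4: 4 + (-2) + 1 + ? = 6, so (1,4) = 3.

3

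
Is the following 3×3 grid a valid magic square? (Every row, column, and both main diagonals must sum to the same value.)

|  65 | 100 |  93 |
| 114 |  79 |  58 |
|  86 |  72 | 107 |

Row 1: 65 + 100 + 93 = 258.
Row 2: 114 + 79 + 58 = 251.
Row 3: 86 + 72 + 107 = 265.
Column 1: 65 + 114 + 86 = 265.
Column 2: 100 + 79 + 72 = 251.
Column 3: 93 + 58 + 107 = 258.
Main diagonal: 65 + 79 + 107 = 251.
Anti-diagonal: 93 + 79 + 86 = 258.

No — column 2 sums to 251 but row 3 sums to 265.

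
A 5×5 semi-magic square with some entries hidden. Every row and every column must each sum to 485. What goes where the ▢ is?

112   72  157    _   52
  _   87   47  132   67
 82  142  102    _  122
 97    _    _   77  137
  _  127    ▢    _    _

62

Using row 1: 112 + 72 + 157 + 52 + ? → (1,4) = 485 − 393 = 92.
The remaining cell in row 2 is (2,1) = 485 − 333 = 152.
Row 3 must total 485; the given cells sum to 448, so (3,4) = 37.
Column 1 needs 485; the known cells sum to 443, so (5,1) = 42.
Using column 2: 72 + 87 + 142 + 127 + ? → (4,2) = 485 − 428 = 57.
From column 4, 485 − (92 + 132 + 37 + 77) gives (5,4) = 147.
Column 5: 52 + 67 + 122 + 137 + ? = 485, so (5,5) = 107.
Row 4 must total 485; the given cells sum to 368, so (4,3) = 117.
Using row 5: 42 + 127 + 147 + 107 + ? → (5,3) = 485 − 423 = 62.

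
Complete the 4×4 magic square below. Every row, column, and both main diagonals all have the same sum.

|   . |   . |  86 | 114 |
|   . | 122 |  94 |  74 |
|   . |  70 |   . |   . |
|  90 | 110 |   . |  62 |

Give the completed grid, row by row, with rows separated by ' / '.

102 66 86 114 / 78 122 94 74 / 98 70 82 118 / 90 110 106 62

Anti-diagonal is already complete: 114 + 94 + 70 + 90 = 368, so that is the magic constant.
From row 2, 368 − (122 + 94 + 74) gives (2,1) = 78.
From row 4, 368 − (90 + 110 + 62) gives (4,3) = 106.
The remaining cell in column 2 is (1,2) = 368 − 302 = 66.
Column 3 must total 368; the given cells sum to 286, so (3,3) = 82.
Column 4: 114 + 74 + 62 + ? = 368, so (3,4) = 118.
Main diagonal must total 368; the given cells sum to 266, so (1,1) = 102.
The remaining cell in row 3 is (3,1) = 368 − 270 = 98.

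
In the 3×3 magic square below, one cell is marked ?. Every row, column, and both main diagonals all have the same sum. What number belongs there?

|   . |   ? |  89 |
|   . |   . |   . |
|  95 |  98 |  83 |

Row 3 is complete and sums to 276; that is the magic constant.
The remaining cell in column 3 is (2,3) = 276 − 172 = 104.
Anti-diagonal needs 276; the known cells sum to 184, so (2,2) = 92.
Row 2 needs 276; the known cells sum to 196, so (2,1) = 80.
From column 1, 276 − (80 + 95) gives (1,1) = 101.
Column 2 needs 276; the known cells sum to 190, so (1,2) = 86.

86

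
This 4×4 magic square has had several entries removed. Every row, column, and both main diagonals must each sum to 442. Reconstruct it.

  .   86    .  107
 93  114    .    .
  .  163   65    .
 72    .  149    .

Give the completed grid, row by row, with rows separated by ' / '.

Column 2 must total 442; the given cells sum to 363, so (4,2) = 79.
From anti-diagonal, 442 − (107 + 163 + 72) gives (2,3) = 100.
The remaining cell in row 2 is (2,4) = 442 − 307 = 135.
Row 4: 72 + 79 + 149 + ? = 442, so (4,4) = 142.
Column 3 must total 442; the given cells sum to 314, so (1,3) = 128.
Column 4 must total 442; the given cells sum to 384, so (3,4) = 58.
From main diagonal, 442 − (114 + 65 + 142) gives (1,1) = 121.
Using row 3: 163 + 65 + 58 + ? → (3,1) = 442 − 286 = 156.

121 86 128 107 / 93 114 100 135 / 156 163 65 58 / 72 79 149 142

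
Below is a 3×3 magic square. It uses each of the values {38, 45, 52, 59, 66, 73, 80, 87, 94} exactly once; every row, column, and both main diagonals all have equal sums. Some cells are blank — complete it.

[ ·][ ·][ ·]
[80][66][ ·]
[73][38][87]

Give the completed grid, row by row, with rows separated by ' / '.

45 94 59 / 80 66 52 / 73 38 87

The 9 entries sum to 594, so each line sums to 594/3 = 198.
Using row 2: 80 + 66 + ? → (2,3) = 198 − 146 = 52.
From column 1, 198 − (80 + 73) gives (1,1) = 45.
Using column 2: 66 + 38 + ? → (1,2) = 198 − 104 = 94.
Column 3 needs 198; the known cells sum to 139, so (1,3) = 59.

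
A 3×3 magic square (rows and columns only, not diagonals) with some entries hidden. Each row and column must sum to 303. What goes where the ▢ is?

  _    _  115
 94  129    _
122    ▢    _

Using row 2: 94 + 129 + ? → (2,3) = 303 − 223 = 80.
Using column 1: 94 + 122 + ? → (1,1) = 303 − 216 = 87.
From column 3, 303 − (115 + 80) gives (3,3) = 108.
Using row 1: 87 + 115 + ? → (1,2) = 303 − 202 = 101.
Using row 3: 122 + 108 + ? → (3,2) = 303 − 230 = 73.

73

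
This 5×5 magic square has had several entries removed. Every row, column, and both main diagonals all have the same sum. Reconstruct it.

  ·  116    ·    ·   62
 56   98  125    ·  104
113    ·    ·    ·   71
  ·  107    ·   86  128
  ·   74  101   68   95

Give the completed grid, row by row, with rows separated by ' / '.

Column 5 is already complete: 62 + 104 + 71 + 128 + 95 = 460, so that is the magic constant.
Row 2 needs 460; the known cells sum to 383, so (2,4) = 77.
Row 5 must total 460; the given cells sum to 338, so (5,1) = 122.
Column 2 needs 460; the known cells sum to 395, so (3,2) = 65.
From anti-diagonal, 460 − (62 + 77 + 107 + 122) gives (3,3) = 92.
Using row 3: 113 + 65 + 92 + 71 + ? → (3,4) = 460 − 341 = 119.
Column 4 needs 460; the known cells sum to 350, so (1,4) = 110.
Using main diagonal: 98 + 92 + 86 + 95 + ? → (1,1) = 460 − 371 = 89.
Using row 1: 89 + 116 + 110 + 62 + ? → (1,3) = 460 − 377 = 83.
Using column 1: 89 + 56 + 113 + 122 + ? → (4,1) = 460 − 380 = 80.
Column 3: 83 + 125 + 92 + 101 + ? = 460, so (4,3) = 59.

89 116 83 110 62 / 56 98 125 77 104 / 113 65 92 119 71 / 80 107 59 86 128 / 122 74 101 68 95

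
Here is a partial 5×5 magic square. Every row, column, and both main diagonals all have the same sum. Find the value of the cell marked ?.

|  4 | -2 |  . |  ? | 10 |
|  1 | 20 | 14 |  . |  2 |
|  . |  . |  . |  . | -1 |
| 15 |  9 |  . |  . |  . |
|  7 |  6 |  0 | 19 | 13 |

Row 5 is complete and sums to 45; that is the magic constant.
Row 2: 1 + 20 + 14 + 2 + ? = 45, so (2,4) = 8.
The remaining cell in column 1 is (3,1) = 45 − 27 = 18.
From column 2, 45 − (-2 + 20 + 9 + 6) gives (3,2) = 12.
Column 5 must total 45; the given cells sum to 24, so (4,5) = 21.
Anti-diagonal needs 45; the known cells sum to 34, so (3,3) = 11.
Row 3 needs 45; the known cells sum to 40, so (3,4) = 5.
Main diagonal needs 45; the known cells sum to 48, so (4,4) = -3.
Row 4 must total 45; the given cells sum to 42, so (4,3) = 3.
Column 3 needs 45; the known cells sum to 28, so (1,3) = 17.
Column 4: 8 + 5 + (-3) + 19 + ? = 45, so (1,4) = 16.

16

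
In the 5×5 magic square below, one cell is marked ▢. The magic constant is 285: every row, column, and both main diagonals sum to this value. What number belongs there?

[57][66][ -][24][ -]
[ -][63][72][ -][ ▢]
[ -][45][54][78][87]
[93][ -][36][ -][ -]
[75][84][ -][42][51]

The remaining cell in row 3 is (3,1) = 285 − 264 = 21.
The remaining cell in row 5 is (5,3) = 285 − 252 = 33.
From column 1, 285 − (57 + 21 + 93 + 75) gives (2,1) = 39.
Using column 2: 66 + 63 + 45 + 84 + ? → (4,2) = 285 − 258 = 27.
Column 3: 72 + 54 + 36 + 33 + ? = 285, so (1,3) = 90.
Main diagonal: 57 + 63 + 54 + 51 + ? = 285, so (4,4) = 60.
Row 1 must total 285; the given cells sum to 237, so (1,5) = 48.
Row 4: 93 + 27 + 36 + 60 + ? = 285, so (4,5) = 69.
The remaining cell in column 4 is (2,4) = 285 − 204 = 81.
Using column 5: 48 + 87 + 69 + 51 + ? → (2,5) = 285 − 255 = 30.

30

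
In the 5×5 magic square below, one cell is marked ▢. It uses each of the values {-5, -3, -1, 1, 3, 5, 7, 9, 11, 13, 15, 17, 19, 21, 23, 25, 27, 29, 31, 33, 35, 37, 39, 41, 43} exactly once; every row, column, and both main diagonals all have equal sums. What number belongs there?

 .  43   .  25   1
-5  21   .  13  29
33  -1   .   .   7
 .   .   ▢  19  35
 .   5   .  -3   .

3

The 25 entries sum to 475, so each line sums to 475/5 = 95.
Row 2: -5 + 21 + 13 + 29 + ? = 95, so (2,3) = 37.
Column 2: 43 + 21 + (-1) + 5 + ? = 95, so (4,2) = 27.
The remaining cell in column 4 is (3,4) = 95 − 54 = 41.
From column 5, 95 − (1 + 29 + 7 + 35) gives (5,5) = 23.
Row 3: 33 + (-1) + 41 + 7 + ? = 95, so (3,3) = 15.
Using main diagonal: 21 + 15 + 19 + 23 + ? → (1,1) = 95 − 78 = 17.
Anti-diagonal needs 95; the known cells sum to 56, so (5,1) = 39.
Row 1 must total 95; the given cells sum to 86, so (1,3) = 9.
Row 5 needs 95; the known cells sum to 64, so (5,3) = 31.
The remaining cell in column 1 is (4,1) = 95 − 84 = 11.
Column 3: 9 + 37 + 15 + 31 + ? = 95, so (4,3) = 3.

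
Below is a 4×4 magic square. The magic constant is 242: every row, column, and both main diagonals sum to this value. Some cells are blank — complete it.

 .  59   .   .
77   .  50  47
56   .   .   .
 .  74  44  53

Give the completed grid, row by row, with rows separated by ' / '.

38 59 65 80 / 77 68 50 47 / 56 41 83 62 / 71 74 44 53

Row 2: 77 + 50 + 47 + ? = 242, so (2,2) = 68.
Row 4 must total 242; the given cells sum to 171, so (4,1) = 71.
Column 1 must total 242; the given cells sum to 204, so (1,1) = 38.
Column 2 must total 242; the given cells sum to 201, so (3,2) = 41.
Main diagonal must total 242; the given cells sum to 159, so (3,3) = 83.
Anti-diagonal needs 242; the known cells sum to 162, so (1,4) = 80.
Row 1: 38 + 59 + 80 + ? = 242, so (1,3) = 65.
Row 3 must total 242; the given cells sum to 180, so (3,4) = 62.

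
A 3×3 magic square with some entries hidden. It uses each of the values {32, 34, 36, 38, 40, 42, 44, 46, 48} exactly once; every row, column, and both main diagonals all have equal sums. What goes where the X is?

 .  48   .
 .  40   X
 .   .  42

44

The 9 entries sum to 360, so each line sums to 360/3 = 120.
Using column 2: 48 + 40 + ? → (3,2) = 120 − 88 = 32.
Main diagonal must total 120; the given cells sum to 82, so (1,1) = 38.
Row 1: 38 + 48 + ? = 120, so (1,3) = 34.
Row 3 needs 120; the known cells sum to 74, so (3,1) = 46.
From column 1, 120 − (38 + 46) gives (2,1) = 36.
Column 3: 34 + 42 + ? = 120, so (2,3) = 44.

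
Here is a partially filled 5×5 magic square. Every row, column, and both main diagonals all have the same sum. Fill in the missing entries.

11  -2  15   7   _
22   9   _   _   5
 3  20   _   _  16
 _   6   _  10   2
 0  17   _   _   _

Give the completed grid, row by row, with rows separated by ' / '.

Column 2 is already complete: -2 + 9 + 20 + 6 + 17 = 50, so that is the magic constant.
Using row 1: 11 + (-2) + 15 + 7 + ? → (1,5) = 50 − 31 = 19.
Column 1 must total 50; the given cells sum to 36, so (4,1) = 14.
From column 5, 50 − (19 + 5 + 16 + 2) gives (5,5) = 8.
From main diagonal, 50 − (11 + 9 + 10 + 8) gives (3,3) = 12.
From anti-diagonal, 50 − (19 + 12 + 6 + 0) gives (2,4) = 13.
Row 2: 22 + 9 + 13 + 5 + ? = 50, so (2,3) = 1.
Using row 3: 3 + 20 + 12 + 16 + ? → (3,4) = 50 − 51 = -1.
From row 4, 50 − (14 + 6 + 10 + 2) gives (4,3) = 18.
Using column 3: 15 + 1 + 12 + 18 + ? → (5,3) = 50 − 46 = 4.
Column 4 needs 50; the known cells sum to 29, so (5,4) = 21.

11 -2 15 7 19 / 22 9 1 13 5 / 3 20 12 -1 16 / 14 6 18 10 2 / 0 17 4 21 8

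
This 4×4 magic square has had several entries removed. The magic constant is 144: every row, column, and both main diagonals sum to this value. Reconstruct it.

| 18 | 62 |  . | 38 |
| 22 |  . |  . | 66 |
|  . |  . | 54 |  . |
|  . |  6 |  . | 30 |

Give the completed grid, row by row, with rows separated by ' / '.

The remaining cell in row 1 is (1,3) = 144 − 118 = 26.
Column 4 needs 144; the known cells sum to 134, so (3,4) = 10.
The remaining cell in main diagonal is (2,2) = 144 − 102 = 42.
Using row 2: 22 + 42 + 66 + ? → (2,3) = 144 − 130 = 14.
From column 2, 144 − (62 + 42 + 6) gives (3,2) = 34.
Using column 3: 26 + 14 + 54 + ? → (4,3) = 144 − 94 = 50.
The remaining cell in anti-diagonal is (4,1) = 144 − 86 = 58.
The remaining cell in row 3 is (3,1) = 144 − 98 = 46.

18 62 26 38 / 22 42 14 66 / 46 34 54 10 / 58 6 50 30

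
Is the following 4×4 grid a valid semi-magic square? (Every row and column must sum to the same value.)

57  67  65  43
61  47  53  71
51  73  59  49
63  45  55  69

Yes

Row 1: 57 + 67 + 65 + 43 = 232.
Row 2: 61 + 47 + 53 + 71 = 232.
Row 3: 51 + 73 + 59 + 49 = 232.
Row 4: 63 + 45 + 55 + 69 = 232.
Column 1: 57 + 61 + 51 + 63 = 232.
Column 2: 67 + 47 + 73 + 45 = 232.
Column 3: 65 + 53 + 59 + 55 = 232.
Column 4: 43 + 71 + 49 + 69 = 232.
All lines sum to 232.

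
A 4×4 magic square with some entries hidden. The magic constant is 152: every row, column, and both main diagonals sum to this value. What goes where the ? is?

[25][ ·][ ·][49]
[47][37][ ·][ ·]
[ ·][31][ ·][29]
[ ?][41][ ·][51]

Column 2 needs 152; the known cells sum to 109, so (1,2) = 43.
The remaining cell in column 4 is (2,4) = 152 − 129 = 23.
Main diagonal must total 152; the given cells sum to 113, so (3,3) = 39.
Using row 1: 25 + 43 + 49 + ? → (1,3) = 152 − 117 = 35.
Row 2 needs 152; the known cells sum to 107, so (2,3) = 45.
Row 3: 31 + 39 + 29 + ? = 152, so (3,1) = 53.
From column 1, 152 − (25 + 47 + 53) gives (4,1) = 27.

27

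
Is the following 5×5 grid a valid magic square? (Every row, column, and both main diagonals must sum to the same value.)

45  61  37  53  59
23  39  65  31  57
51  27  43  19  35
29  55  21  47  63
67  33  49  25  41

No — anti-diagonal sums to 255 but column 4 sums to 175.

Row 1: 45 + 61 + 37 + 53 + 59 = 255.
Row 2: 23 + 39 + 65 + 31 + 57 = 215.
Row 3: 51 + 27 + 43 + 19 + 35 = 175.
Row 4: 29 + 55 + 21 + 47 + 63 = 215.
Row 5: 67 + 33 + 49 + 25 + 41 = 215.
Column 1: 45 + 23 + 51 + 29 + 67 = 215.
Column 2: 61 + 39 + 27 + 55 + 33 = 215.
Column 3: 37 + 65 + 43 + 21 + 49 = 215.
Column 4: 53 + 31 + 19 + 47 + 25 = 175.
Column 5: 59 + 57 + 35 + 63 + 41 = 255.
Main diagonal: 45 + 39 + 43 + 47 + 41 = 215.
Anti-diagonal: 59 + 31 + 43 + 55 + 67 = 255.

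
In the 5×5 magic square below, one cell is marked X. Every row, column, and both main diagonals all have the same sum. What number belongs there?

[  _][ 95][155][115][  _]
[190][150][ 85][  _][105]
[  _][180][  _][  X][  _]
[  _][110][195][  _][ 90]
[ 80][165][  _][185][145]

Column 2 is complete and sums to 700; that is the magic constant.
Row 2 must total 700; the given cells sum to 530, so (2,4) = 170.
Row 5: 80 + 165 + 185 + 145 + ? = 700, so (5,3) = 125.
Using column 3: 155 + 85 + 195 + 125 + ? → (3,3) = 700 − 560 = 140.
Using anti-diagonal: 170 + 140 + 110 + 80 + ? → (1,5) = 700 − 500 = 200.
Row 1 needs 700; the known cells sum to 565, so (1,1) = 135.
The remaining cell in column 5 is (3,5) = 700 − 540 = 160.
Main diagonal: 135 + 150 + 140 + 145 + ? = 700, so (4,4) = 130.
Row 4 needs 700; the known cells sum to 525, so (4,1) = 175.
Column 1 must total 700; the given cells sum to 580, so (3,1) = 120.
The remaining cell in column 4 is (3,4) = 700 − 600 = 100.

100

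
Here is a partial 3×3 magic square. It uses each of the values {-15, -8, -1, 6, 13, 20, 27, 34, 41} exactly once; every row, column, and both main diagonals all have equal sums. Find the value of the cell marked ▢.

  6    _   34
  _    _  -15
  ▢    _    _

-8

The 9 entries sum to 117, so each line sums to 117/3 = 39.
The remaining cell in row 1 is (1,2) = 39 − 40 = -1.
The remaining cell in column 3 is (3,3) = 39 − 19 = 20.
From main diagonal, 39 − (6 + 20) gives (2,2) = 13.
The remaining cell in anti-diagonal is (3,1) = 39 − 47 = -8.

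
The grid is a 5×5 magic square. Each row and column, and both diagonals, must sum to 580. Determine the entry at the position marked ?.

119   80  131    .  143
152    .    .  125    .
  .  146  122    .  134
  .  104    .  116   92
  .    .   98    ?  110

149

From row 1, 580 − (119 + 80 + 131 + 143) gives (1,4) = 107.
Column 5 needs 580; the known cells sum to 479, so (2,5) = 101.
Using main diagonal: 119 + 122 + 116 + 110 + ? → (2,2) = 580 − 467 = 113.
Anti-diagonal: 143 + 125 + 122 + 104 + ? = 580, so (5,1) = 86.
Row 2 needs 580; the known cells sum to 491, so (2,3) = 89.
From column 2, 580 − (80 + 113 + 146 + 104) gives (5,2) = 137.
From column 3, 580 − (131 + 89 + 122 + 98) gives (4,3) = 140.
Row 4 needs 580; the known cells sum to 452, so (4,1) = 128.
The remaining cell in row 5 is (5,4) = 580 − 431 = 149.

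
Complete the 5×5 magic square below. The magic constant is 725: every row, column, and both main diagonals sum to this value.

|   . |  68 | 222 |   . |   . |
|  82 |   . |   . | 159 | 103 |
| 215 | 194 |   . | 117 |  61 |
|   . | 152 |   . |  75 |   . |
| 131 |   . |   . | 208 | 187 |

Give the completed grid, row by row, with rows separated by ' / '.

124 68 222 166 145 / 82 201 180 159 103 / 215 194 138 117 61 / 173 152 96 75 229 / 131 110 89 208 187

Using row 3: 215 + 194 + 117 + 61 + ? → (3,3) = 725 − 587 = 138.
Column 4 needs 725; the known cells sum to 559, so (1,4) = 166.
The remaining cell in anti-diagonal is (1,5) = 725 − 580 = 145.
Row 1 needs 725; the known cells sum to 601, so (1,1) = 124.
From column 1, 725 − (124 + 82 + 215 + 131) gives (4,1) = 173.
Column 5 needs 725; the known cells sum to 496, so (4,5) = 229.
Main diagonal needs 725; the known cells sum to 524, so (2,2) = 201.
Row 2 must total 725; the given cells sum to 545, so (2,3) = 180.
The remaining cell in row 4 is (4,3) = 725 − 629 = 96.
From column 2, 725 − (68 + 201 + 194 + 152) gives (5,2) = 110.
Column 3 needs 725; the known cells sum to 636, so (5,3) = 89.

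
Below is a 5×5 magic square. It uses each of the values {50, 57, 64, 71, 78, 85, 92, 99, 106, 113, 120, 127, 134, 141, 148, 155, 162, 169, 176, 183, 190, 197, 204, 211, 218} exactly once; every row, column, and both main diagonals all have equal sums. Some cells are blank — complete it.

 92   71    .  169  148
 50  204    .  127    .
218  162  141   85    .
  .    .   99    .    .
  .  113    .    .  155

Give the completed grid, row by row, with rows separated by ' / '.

92 71 190 169 148 / 50 204 183 127 106 / 218 162 141 85 64 / 176 120 99 78 197 / 134 113 57 211 155

The 25 entries sum to 3350, so each line sums to 3350/5 = 670.
The remaining cell in row 1 is (1,3) = 670 − 480 = 190.
Using row 3: 218 + 162 + 141 + 85 + ? → (3,5) = 670 − 606 = 64.
Using column 2: 71 + 204 + 162 + 113 + ? → (4,2) = 670 − 550 = 120.
Main diagonal: 92 + 204 + 141 + 155 + ? = 670, so (4,4) = 78.
The remaining cell in anti-diagonal is (5,1) = 670 − 536 = 134.
From column 1, 670 − (92 + 50 + 218 + 134) gives (4,1) = 176.
Using column 4: 169 + 127 + 85 + 78 + ? → (5,4) = 670 − 459 = 211.
Row 4: 176 + 120 + 99 + 78 + ? = 670, so (4,5) = 197.
Row 5 must total 670; the given cells sum to 613, so (5,3) = 57.
Column 3 needs 670; the known cells sum to 487, so (2,3) = 183.
Using column 5: 148 + 64 + 197 + 155 + ? → (2,5) = 670 − 564 = 106.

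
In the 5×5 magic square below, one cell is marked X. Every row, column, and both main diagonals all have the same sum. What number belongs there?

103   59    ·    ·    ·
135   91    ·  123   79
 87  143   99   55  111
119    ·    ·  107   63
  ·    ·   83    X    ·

139

Row 3 is complete and sums to 495; that is the magic constant.
Row 2 needs 495; the known cells sum to 428, so (2,3) = 67.
Column 1: 103 + 135 + 87 + 119 + ? = 495, so (5,1) = 51.
Using main diagonal: 103 + 91 + 99 + 107 + ? → (5,5) = 495 − 400 = 95.
The remaining cell in column 5 is (1,5) = 495 − 348 = 147.
Using anti-diagonal: 147 + 123 + 99 + 51 + ? → (4,2) = 495 − 420 = 75.
The remaining cell in row 4 is (4,3) = 495 − 364 = 131.
Column 2: 59 + 91 + 143 + 75 + ? = 495, so (5,2) = 127.
The remaining cell in column 3 is (1,3) = 495 − 380 = 115.
Using row 1: 103 + 59 + 115 + 147 + ? → (1,4) = 495 − 424 = 71.
Row 5 must total 495; the given cells sum to 356, so (5,4) = 139.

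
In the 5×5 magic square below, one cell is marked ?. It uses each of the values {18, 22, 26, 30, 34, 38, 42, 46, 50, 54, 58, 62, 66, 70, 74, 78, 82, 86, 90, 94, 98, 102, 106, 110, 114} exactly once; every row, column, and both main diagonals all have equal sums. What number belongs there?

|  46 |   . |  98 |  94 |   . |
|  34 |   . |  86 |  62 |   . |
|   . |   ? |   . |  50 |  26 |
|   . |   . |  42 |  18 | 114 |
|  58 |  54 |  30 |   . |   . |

The 25 entries sum to 1650, so each line sums to 1650/5 = 330.
Column 3 must total 330; the given cells sum to 256, so (3,3) = 74.
From column 4, 330 − (94 + 62 + 50 + 18) gives (5,4) = 106.
Row 5 must total 330; the given cells sum to 248, so (5,5) = 82.
Main diagonal must total 330; the given cells sum to 220, so (2,2) = 110.
Row 2: 34 + 110 + 86 + 62 + ? = 330, so (2,5) = 38.
Column 5 needs 330; the known cells sum to 260, so (1,5) = 70.
The remaining cell in anti-diagonal is (4,2) = 330 − 264 = 66.
Row 1 needs 330; the known cells sum to 308, so (1,2) = 22.
Row 4: 66 + 42 + 18 + 114 + ? = 330, so (4,1) = 90.
The remaining cell in column 1 is (3,1) = 330 − 228 = 102.
From column 2, 330 − (22 + 110 + 66 + 54) gives (3,2) = 78.

78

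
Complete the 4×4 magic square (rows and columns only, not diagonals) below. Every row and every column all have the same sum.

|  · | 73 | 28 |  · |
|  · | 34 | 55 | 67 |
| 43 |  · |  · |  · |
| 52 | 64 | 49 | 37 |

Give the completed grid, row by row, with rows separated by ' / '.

61 73 28 40 / 46 34 55 67 / 43 31 70 58 / 52 64 49 37

Row 4 is already complete: 52 + 64 + 49 + 37 = 202, so that is the magic constant.
The remaining cell in row 2 is (2,1) = 202 − 156 = 46.
Column 1: 46 + 43 + 52 + ? = 202, so (1,1) = 61.
Using column 2: 73 + 34 + 64 + ? → (3,2) = 202 − 171 = 31.
From column 3, 202 − (28 + 55 + 49) gives (3,3) = 70.
The remaining cell in row 1 is (1,4) = 202 − 162 = 40.
Row 3 needs 202; the known cells sum to 144, so (3,4) = 58.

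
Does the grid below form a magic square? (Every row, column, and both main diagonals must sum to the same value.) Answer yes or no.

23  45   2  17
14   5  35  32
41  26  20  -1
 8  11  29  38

No — row 1 sums to 87 but column 4 sums to 86.

Row 1: 23 + 45 + 2 + 17 = 87.
Row 2: 14 + 5 + 35 + 32 = 86.
Row 3: 41 + 26 + 20 + (-1) = 86.
Row 4: 8 + 11 + 29 + 38 = 86.
Column 1: 23 + 14 + 41 + 8 = 86.
Column 2: 45 + 5 + 26 + 11 = 87.
Column 3: 2 + 35 + 20 + 29 = 86.
Column 4: 17 + 32 + (-1) + 38 = 86.
Main diagonal: 23 + 5 + 20 + 38 = 86.
Anti-diagonal: 17 + 35 + 26 + 8 = 86.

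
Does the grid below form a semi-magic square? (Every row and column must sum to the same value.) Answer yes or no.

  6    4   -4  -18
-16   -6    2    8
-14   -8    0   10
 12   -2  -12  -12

No — column 3 sums to -14 but row 3 sums to -12.

Row 1: 6 + 4 + (-4) + (-18) = -12.
Row 2: -16 + (-6) + 2 + 8 = -12.
Row 3: -14 + (-8) + 0 + 10 = -12.
Row 4: 12 + (-2) + (-12) + (-12) = -14.
Column 1: 6 + (-16) + (-14) + 12 = -12.
Column 2: 4 + (-6) + (-8) + (-2) = -12.
Column 3: -4 + 2 + 0 + (-12) = -14.
Column 4: -18 + 8 + 10 + (-12) = -12.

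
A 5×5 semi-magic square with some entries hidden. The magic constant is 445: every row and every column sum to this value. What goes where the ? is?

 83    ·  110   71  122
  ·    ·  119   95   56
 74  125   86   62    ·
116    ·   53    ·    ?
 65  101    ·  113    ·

80

Row 1: 83 + 110 + 71 + 122 + ? = 445, so (1,2) = 59.
The remaining cell in row 3 is (3,5) = 445 − 347 = 98.
From column 1, 445 − (83 + 74 + 116 + 65) gives (2,1) = 107.
From column 3, 445 − (110 + 119 + 86 + 53) gives (5,3) = 77.
Column 4 must total 445; the given cells sum to 341, so (4,4) = 104.
From row 2, 445 − (107 + 119 + 95 + 56) gives (2,2) = 68.
From row 5, 445 − (65 + 101 + 77 + 113) gives (5,5) = 89.
Column 2 needs 445; the known cells sum to 353, so (4,2) = 92.
From column 5, 445 − (122 + 56 + 98 + 89) gives (4,5) = 80.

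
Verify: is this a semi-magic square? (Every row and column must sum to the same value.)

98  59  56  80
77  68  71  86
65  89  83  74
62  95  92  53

Row 1: 98 + 59 + 56 + 80 = 293.
Row 2: 77 + 68 + 71 + 86 = 302.
Row 3: 65 + 89 + 83 + 74 = 311.
Row 4: 62 + 95 + 92 + 53 = 302.
Column 1: 98 + 77 + 65 + 62 = 302.
Column 2: 59 + 68 + 89 + 95 = 311.
Column 3: 56 + 71 + 83 + 92 = 302.
Column 4: 80 + 86 + 74 + 53 = 293.

No — row 1 sums to 293 but column 3 sums to 302.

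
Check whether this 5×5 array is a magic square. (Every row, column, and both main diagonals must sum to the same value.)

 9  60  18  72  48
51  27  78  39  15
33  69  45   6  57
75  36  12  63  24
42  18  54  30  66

Row 1: 9 + 60 + 18 + 72 + 48 = 207.
Row 2: 51 + 27 + 78 + 39 + 15 = 210.
Row 3: 33 + 69 + 45 + 6 + 57 = 210.
Row 4: 75 + 36 + 12 + 63 + 24 = 210.
Row 5: 42 + 18 + 54 + 30 + 66 = 210.
Column 1: 9 + 51 + 33 + 75 + 42 = 210.
Column 2: 60 + 27 + 69 + 36 + 18 = 210.
Column 3: 18 + 78 + 45 + 12 + 54 = 207.
Column 4: 72 + 39 + 6 + 63 + 30 = 210.
Column 5: 48 + 15 + 57 + 24 + 66 = 210.
Main diagonal: 9 + 27 + 45 + 63 + 66 = 210.
Anti-diagonal: 48 + 39 + 45 + 36 + 42 = 210.

No — column 3 sums to 207 but row 3 sums to 210.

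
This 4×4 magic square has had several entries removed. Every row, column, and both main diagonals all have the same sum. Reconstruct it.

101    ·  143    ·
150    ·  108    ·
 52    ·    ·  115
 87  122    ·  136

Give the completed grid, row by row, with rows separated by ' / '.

Column 1 is already complete: 101 + 150 + 52 + 87 = 390, so that is the magic constant.
Using row 4: 87 + 122 + 136 + ? → (4,3) = 390 − 345 = 45.
Column 3 needs 390; the known cells sum to 296, so (3,3) = 94.
Main diagonal must total 390; the given cells sum to 331, so (2,2) = 59.
Row 2 needs 390; the known cells sum to 317, so (2,4) = 73.
Using row 3: 52 + 94 + 115 + ? → (3,2) = 390 − 261 = 129.
The remaining cell in column 2 is (1,2) = 390 − 310 = 80.
The remaining cell in column 4 is (1,4) = 390 − 324 = 66.

101 80 143 66 / 150 59 108 73 / 52 129 94 115 / 87 122 45 136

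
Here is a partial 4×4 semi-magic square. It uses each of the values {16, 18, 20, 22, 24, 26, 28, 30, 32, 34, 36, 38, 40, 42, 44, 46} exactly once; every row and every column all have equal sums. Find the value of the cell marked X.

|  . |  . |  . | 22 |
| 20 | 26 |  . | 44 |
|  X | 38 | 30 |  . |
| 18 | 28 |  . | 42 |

The 16 entries sum to 496, so each line sums to 496/4 = 124.
Using row 2: 20 + 26 + 44 + ? → (2,3) = 124 − 90 = 34.
Row 4 needs 124; the known cells sum to 88, so (4,3) = 36.
Column 2 needs 124; the known cells sum to 92, so (1,2) = 32.
The remaining cell in column 3 is (1,3) = 124 − 100 = 24.
The remaining cell in column 4 is (3,4) = 124 − 108 = 16.
The remaining cell in row 1 is (1,1) = 124 − 78 = 46.
Using row 3: 38 + 30 + 16 + ? → (3,1) = 124 − 84 = 40.

40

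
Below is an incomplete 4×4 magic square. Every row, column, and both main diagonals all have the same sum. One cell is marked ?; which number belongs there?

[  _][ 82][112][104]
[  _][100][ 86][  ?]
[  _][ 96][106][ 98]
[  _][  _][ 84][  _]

94

Column 3 is complete and sums to 388; that is the magic constant.
Row 1 must total 388; the given cells sum to 298, so (1,1) = 90.
Row 3 needs 388; the known cells sum to 300, so (3,1) = 88.
Column 2 must total 388; the given cells sum to 278, so (4,2) = 110.
From main diagonal, 388 − (90 + 100 + 106) gives (4,4) = 92.
Using anti-diagonal: 104 + 86 + 96 + ? → (4,1) = 388 − 286 = 102.
Using column 1: 90 + 88 + 102 + ? → (2,1) = 388 − 280 = 108.
Using column 4: 104 + 98 + 92 + ? → (2,4) = 388 − 294 = 94.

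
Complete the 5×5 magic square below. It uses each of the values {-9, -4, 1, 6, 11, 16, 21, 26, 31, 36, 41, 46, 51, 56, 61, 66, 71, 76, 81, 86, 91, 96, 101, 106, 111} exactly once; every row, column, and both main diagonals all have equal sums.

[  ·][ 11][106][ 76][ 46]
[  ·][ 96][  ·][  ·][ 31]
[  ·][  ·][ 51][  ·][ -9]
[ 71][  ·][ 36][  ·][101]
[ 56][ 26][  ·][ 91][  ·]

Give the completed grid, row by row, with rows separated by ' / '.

The 25 entries sum to 1275, so each line sums to 1275/5 = 255.
Row 1: 11 + 106 + 76 + 46 + ? = 255, so (1,1) = 16.
Column 5 needs 255; the known cells sum to 169, so (5,5) = 86.
Using main diagonal: 16 + 96 + 51 + 86 + ? → (4,4) = 255 − 249 = 6.
Row 4: 71 + 36 + 6 + 101 + ? = 255, so (4,2) = 41.
From row 5, 255 − (56 + 26 + 91 + 86) gives (5,3) = -4.
From column 2, 255 − (11 + 96 + 41 + 26) gives (3,2) = 81.
Column 3: 106 + 51 + 36 + (-4) + ? = 255, so (2,3) = 66.
Anti-diagonal: 46 + 51 + 41 + 56 + ? = 255, so (2,4) = 61.
From row 2, 255 − (96 + 66 + 61 + 31) gives (2,1) = 1.
From column 1, 255 − (16 + 1 + 71 + 56) gives (3,1) = 111.
Column 4 needs 255; the known cells sum to 234, so (3,4) = 21.

16 11 106 76 46 / 1 96 66 61 31 / 111 81 51 21 -9 / 71 41 36 6 101 / 56 26 -4 91 86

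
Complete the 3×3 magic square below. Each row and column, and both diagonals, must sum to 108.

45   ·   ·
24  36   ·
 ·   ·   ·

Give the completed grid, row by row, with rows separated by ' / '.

45 30 33 / 24 36 48 / 39 42 27

Row 2 needs 108; the known cells sum to 60, so (2,3) = 48.
Column 1: 45 + 24 + ? = 108, so (3,1) = 39.
Using main diagonal: 45 + 36 + ? → (3,3) = 108 − 81 = 27.
Anti-diagonal needs 108; the known cells sum to 75, so (1,3) = 33.
Using row 1: 45 + 33 + ? → (1,2) = 108 − 78 = 30.
Using row 3: 39 + 27 + ? → (3,2) = 108 − 66 = 42.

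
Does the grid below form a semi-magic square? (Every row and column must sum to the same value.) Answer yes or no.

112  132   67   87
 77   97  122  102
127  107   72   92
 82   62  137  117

Row 1: 112 + 132 + 67 + 87 = 398.
Row 2: 77 + 97 + 122 + 102 = 398.
Row 3: 127 + 107 + 72 + 92 = 398.
Row 4: 82 + 62 + 137 + 117 = 398.
Column 1: 112 + 77 + 127 + 82 = 398.
Column 2: 132 + 97 + 107 + 62 = 398.
Column 3: 67 + 122 + 72 + 137 = 398.
Column 4: 87 + 102 + 92 + 117 = 398.
All lines sum to 398.

Yes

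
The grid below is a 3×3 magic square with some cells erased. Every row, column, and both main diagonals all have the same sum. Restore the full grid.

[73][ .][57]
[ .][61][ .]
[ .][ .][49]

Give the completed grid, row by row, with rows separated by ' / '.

73 53 57 / 45 61 77 / 65 69 49

Main diagonal is already complete: 73 + 61 + 49 = 183, so that is the magic constant.
The remaining cell in row 1 is (1,2) = 183 − 130 = 53.
Column 2 must total 183; the given cells sum to 114, so (3,2) = 69.
Column 3 needs 183; the known cells sum to 106, so (2,3) = 77.
The remaining cell in anti-diagonal is (3,1) = 183 − 118 = 65.
The remaining cell in row 2 is (2,1) = 183 − 138 = 45.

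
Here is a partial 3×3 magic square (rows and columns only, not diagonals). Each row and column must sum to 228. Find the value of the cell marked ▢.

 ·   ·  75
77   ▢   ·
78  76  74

Column 1 needs 228; the known cells sum to 155, so (1,1) = 73.
Using column 3: 75 + 74 + ? → (2,3) = 228 − 149 = 79.
Row 1: 73 + 75 + ? = 228, so (1,2) = 80.
From row 2, 228 − (77 + 79) gives (2,2) = 72.

72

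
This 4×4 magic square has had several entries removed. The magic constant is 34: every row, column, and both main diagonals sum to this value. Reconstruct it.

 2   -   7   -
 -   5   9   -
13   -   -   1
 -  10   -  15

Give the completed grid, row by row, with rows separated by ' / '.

Main diagonal must total 34; the given cells sum to 22, so (3,3) = 12.
Row 3 must total 34; the given cells sum to 26, so (3,2) = 8.
From column 2, 34 − (5 + 8 + 10) gives (1,2) = 11.
The remaining cell in column 3 is (4,3) = 34 − 28 = 6.
The remaining cell in row 1 is (1,4) = 34 − 20 = 14.
Row 4 needs 34; the known cells sum to 31, so (4,1) = 3.
Column 1 needs 34; the known cells sum to 18, so (2,1) = 16.
Using column 4: 14 + 1 + 15 + ? → (2,4) = 34 − 30 = 4.

2 11 7 14 / 16 5 9 4 / 13 8 12 1 / 3 10 6 15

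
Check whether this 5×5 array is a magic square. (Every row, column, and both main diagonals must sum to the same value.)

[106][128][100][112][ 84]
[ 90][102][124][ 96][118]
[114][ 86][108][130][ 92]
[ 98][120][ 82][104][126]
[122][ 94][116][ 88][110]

Yes

Row 1: 106 + 128 + 100 + 112 + 84 = 530.
Row 2: 90 + 102 + 124 + 96 + 118 = 530.
Row 3: 114 + 86 + 108 + 130 + 92 = 530.
Row 4: 98 + 120 + 82 + 104 + 126 = 530.
Row 5: 122 + 94 + 116 + 88 + 110 = 530.
Column 1: 106 + 90 + 114 + 98 + 122 = 530.
Column 2: 128 + 102 + 86 + 120 + 94 = 530.
Column 3: 100 + 124 + 108 + 82 + 116 = 530.
Column 4: 112 + 96 + 130 + 104 + 88 = 530.
Column 5: 84 + 118 + 92 + 126 + 110 = 530.
Main diagonal: 106 + 102 + 108 + 104 + 110 = 530.
Anti-diagonal: 84 + 96 + 108 + 120 + 122 = 530.
All lines sum to 530.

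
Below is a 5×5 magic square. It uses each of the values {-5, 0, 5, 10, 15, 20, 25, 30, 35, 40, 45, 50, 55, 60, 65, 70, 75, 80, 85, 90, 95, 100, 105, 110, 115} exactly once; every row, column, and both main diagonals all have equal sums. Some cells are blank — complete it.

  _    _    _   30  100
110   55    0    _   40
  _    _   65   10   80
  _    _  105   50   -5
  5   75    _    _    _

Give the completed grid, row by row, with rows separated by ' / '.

45 15 85 30 100 / 110 55 0 70 40 / 25 95 65 10 80 / 90 35 105 50 -5 / 5 75 20 115 60

The 25 entries sum to 1375, so each line sums to 1375/5 = 275.
Row 2 must total 275; the given cells sum to 205, so (2,4) = 70.
Using column 4: 30 + 70 + 10 + 50 + ? → (5,4) = 275 − 160 = 115.
The remaining cell in column 5 is (5,5) = 275 − 215 = 60.
From main diagonal, 275 − (55 + 65 + 50 + 60) gives (1,1) = 45.
Anti-diagonal needs 275; the known cells sum to 240, so (4,2) = 35.
Using row 4: 35 + 105 + 50 + (-5) + ? → (4,1) = 275 − 185 = 90.
From row 5, 275 − (5 + 75 + 115 + 60) gives (5,3) = 20.
Column 1 needs 275; the known cells sum to 250, so (3,1) = 25.
The remaining cell in column 3 is (1,3) = 275 − 190 = 85.
The remaining cell in row 1 is (1,2) = 275 − 260 = 15.
Row 3: 25 + 65 + 10 + 80 + ? = 275, so (3,2) = 95.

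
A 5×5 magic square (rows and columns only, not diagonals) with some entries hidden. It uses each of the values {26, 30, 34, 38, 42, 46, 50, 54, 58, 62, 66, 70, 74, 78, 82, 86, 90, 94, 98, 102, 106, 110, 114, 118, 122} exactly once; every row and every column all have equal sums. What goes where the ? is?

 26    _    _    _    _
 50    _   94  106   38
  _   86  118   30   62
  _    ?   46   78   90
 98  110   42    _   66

The 25 entries sum to 1850, so each line sums to 1850/5 = 370.
The remaining cell in row 2 is (2,2) = 370 − 288 = 82.
Using row 3: 86 + 118 + 30 + 62 + ? → (3,1) = 370 − 296 = 74.
The remaining cell in row 5 is (5,4) = 370 − 316 = 54.
Using column 1: 26 + 50 + 74 + 98 + ? → (4,1) = 370 − 248 = 122.
Column 3: 94 + 118 + 46 + 42 + ? = 370, so (1,3) = 70.
Column 4 needs 370; the known cells sum to 268, so (1,4) = 102.
Column 5: 38 + 62 + 90 + 66 + ? = 370, so (1,5) = 114.
The remaining cell in row 1 is (1,2) = 370 − 312 = 58.
Using row 4: 122 + 46 + 78 + 90 + ? → (4,2) = 370 − 336 = 34.

34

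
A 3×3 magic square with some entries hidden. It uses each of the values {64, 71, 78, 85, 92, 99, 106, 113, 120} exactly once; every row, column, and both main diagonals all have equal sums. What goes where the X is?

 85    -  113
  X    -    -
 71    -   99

120

The 9 entries sum to 828, so each line sums to 828/3 = 276.
The remaining cell in row 1 is (1,2) = 276 − 198 = 78.
Using row 3: 71 + 99 + ? → (3,2) = 276 − 170 = 106.
Column 1: 85 + 71 + ? = 276, so (2,1) = 120.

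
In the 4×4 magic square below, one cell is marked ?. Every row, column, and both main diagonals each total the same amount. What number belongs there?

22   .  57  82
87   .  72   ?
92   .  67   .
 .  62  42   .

Column 3 is complete and sums to 238; that is the magic constant.
From row 1, 238 − (22 + 57 + 82) gives (1,2) = 77.
Column 1 needs 238; the known cells sum to 201, so (4,1) = 37.
From anti-diagonal, 238 − (82 + 72 + 37) gives (3,2) = 47.
Using row 3: 92 + 47 + 67 + ? → (3,4) = 238 − 206 = 32.
Row 4 must total 238; the given cells sum to 141, so (4,4) = 97.
The remaining cell in column 2 is (2,2) = 238 − 186 = 52.
Column 4 needs 238; the known cells sum to 211, so (2,4) = 27.

27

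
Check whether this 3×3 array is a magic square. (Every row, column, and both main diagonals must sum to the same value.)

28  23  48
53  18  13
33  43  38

No — row 2 sums to 84 but column 3 sums to 99.

Row 1: 28 + 23 + 48 = 99.
Row 2: 53 + 18 + 13 = 84.
Row 3: 33 + 43 + 38 = 114.
Column 1: 28 + 53 + 33 = 114.
Column 2: 23 + 18 + 43 = 84.
Column 3: 48 + 13 + 38 = 99.
Main diagonal: 28 + 18 + 38 = 84.
Anti-diagonal: 48 + 18 + 33 = 99.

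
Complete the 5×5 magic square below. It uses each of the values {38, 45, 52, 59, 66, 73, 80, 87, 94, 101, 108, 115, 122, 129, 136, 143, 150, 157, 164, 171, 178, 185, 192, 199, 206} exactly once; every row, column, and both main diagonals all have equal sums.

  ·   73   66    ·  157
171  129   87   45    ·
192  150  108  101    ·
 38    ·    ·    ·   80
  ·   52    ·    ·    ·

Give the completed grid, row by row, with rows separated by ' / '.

115 73 66 199 157 / 171 129 87 45 178 / 192 150 108 101 59 / 38 206 164 122 80 / 94 52 185 143 136

The 25 entries sum to 3050, so each line sums to 3050/5 = 610.
Row 2 needs 610; the known cells sum to 432, so (2,5) = 178.
The remaining cell in row 3 is (3,5) = 610 − 551 = 59.
The remaining cell in column 2 is (4,2) = 610 − 404 = 206.
Column 5 needs 610; the known cells sum to 474, so (5,5) = 136.
Anti-diagonal: 157 + 45 + 108 + 206 + ? = 610, so (5,1) = 94.
From column 1, 610 − (171 + 192 + 38 + 94) gives (1,1) = 115.
Main diagonal must total 610; the given cells sum to 488, so (4,4) = 122.
Row 1 must total 610; the given cells sum to 411, so (1,4) = 199.
Using row 4: 38 + 206 + 122 + 80 + ? → (4,3) = 610 − 446 = 164.
The remaining cell in column 3 is (5,3) = 610 − 425 = 185.
Column 4: 199 + 45 + 101 + 122 + ? = 610, so (5,4) = 143.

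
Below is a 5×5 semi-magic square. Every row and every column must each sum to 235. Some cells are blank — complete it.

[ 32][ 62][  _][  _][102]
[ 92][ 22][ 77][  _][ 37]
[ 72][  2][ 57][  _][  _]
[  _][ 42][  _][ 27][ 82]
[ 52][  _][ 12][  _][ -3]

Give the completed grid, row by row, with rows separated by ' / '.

32 62 -8 47 102 / 92 22 77 7 37 / 72 2 57 87 17 / -13 42 97 27 82 / 52 107 12 67 -3

Row 2 needs 235; the known cells sum to 228, so (2,4) = 7.
Column 1 must total 235; the given cells sum to 248, so (4,1) = -13.
Column 2: 62 + 22 + 2 + 42 + ? = 235, so (5,2) = 107.
Column 5: 102 + 37 + 82 + (-3) + ? = 235, so (3,5) = 17.
Row 3: 72 + 2 + 57 + 17 + ? = 235, so (3,4) = 87.
From row 4, 235 − (-13 + 42 + 27 + 82) gives (4,3) = 97.
Row 5 needs 235; the known cells sum to 168, so (5,4) = 67.
Column 3: 77 + 57 + 97 + 12 + ? = 235, so (1,3) = -8.
Column 4 needs 235; the known cells sum to 188, so (1,4) = 47.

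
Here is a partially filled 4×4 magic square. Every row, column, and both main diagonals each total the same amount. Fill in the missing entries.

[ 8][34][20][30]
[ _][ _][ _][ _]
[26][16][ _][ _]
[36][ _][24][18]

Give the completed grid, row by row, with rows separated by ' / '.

Row 1 is already complete: 8 + 34 + 20 + 30 = 92, so that is the magic constant.
Row 4 must total 92; the given cells sum to 78, so (4,2) = 14.
Column 1: 8 + 26 + 36 + ? = 92, so (2,1) = 22.
From column 2, 92 − (34 + 16 + 14) gives (2,2) = 28.
Main diagonal must total 92; the given cells sum to 54, so (3,3) = 38.
The remaining cell in anti-diagonal is (2,3) = 92 − 82 = 10.
From row 2, 92 − (22 + 28 + 10) gives (2,4) = 32.
Row 3: 26 + 16 + 38 + ? = 92, so (3,4) = 12.

8 34 20 30 / 22 28 10 32 / 26 16 38 12 / 36 14 24 18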